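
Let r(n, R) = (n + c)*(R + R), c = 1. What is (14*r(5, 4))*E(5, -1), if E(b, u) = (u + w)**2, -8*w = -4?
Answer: 168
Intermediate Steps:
w = 1/2 (w = -1/8*(-4) = 1/2 ≈ 0.50000)
r(n, R) = 2*R*(1 + n) (r(n, R) = (n + 1)*(R + R) = (1 + n)*(2*R) = 2*R*(1 + n))
E(b, u) = (1/2 + u)**2 (E(b, u) = (u + 1/2)**2 = (1/2 + u)**2)
(14*r(5, 4))*E(5, -1) = (14*(2*4*(1 + 5)))*((1 + 2*(-1))**2/4) = (14*(2*4*6))*((1 - 2)**2/4) = (14*48)*((1/4)*(-1)**2) = 672*((1/4)*1) = 672*(1/4) = 168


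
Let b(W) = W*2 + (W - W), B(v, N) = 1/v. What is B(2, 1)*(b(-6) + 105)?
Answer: 93/2 ≈ 46.500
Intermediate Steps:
b(W) = 2*W (b(W) = 2*W + 0 = 2*W)
B(2, 1)*(b(-6) + 105) = (2*(-6) + 105)/2 = (-12 + 105)/2 = (½)*93 = 93/2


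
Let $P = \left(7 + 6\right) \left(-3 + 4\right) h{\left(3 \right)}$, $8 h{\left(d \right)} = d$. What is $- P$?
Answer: $- \frac{39}{8} \approx -4.875$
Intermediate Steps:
$h{\left(d \right)} = \frac{d}{8}$
$P = \frac{39}{8}$ ($P = \left(7 + 6\right) \left(-3 + 4\right) \frac{1}{8} \cdot 3 = 13 \cdot 1 \cdot \frac{3}{8} = 13 \cdot \frac{3}{8} = \frac{39}{8} \approx 4.875$)
$- P = \left(-1\right) \frac{39}{8} = - \frac{39}{8}$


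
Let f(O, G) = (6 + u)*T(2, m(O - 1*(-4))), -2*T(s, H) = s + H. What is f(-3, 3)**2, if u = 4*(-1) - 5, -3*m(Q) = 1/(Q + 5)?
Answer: 1225/144 ≈ 8.5069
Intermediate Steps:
m(Q) = -1/(3*(5 + Q)) (m(Q) = -1/(3*(Q + 5)) = -1/(3*(5 + Q)))
u = -9 (u = -4 - 5 = -9)
T(s, H) = -H/2 - s/2 (T(s, H) = -(s + H)/2 = -(H + s)/2 = -H/2 - s/2)
f(O, G) = 3 - 3/(2*(27 + 3*O)) (f(O, G) = (6 - 9)*(-(-1)/(2*(15 + 3*(O - 1*(-4)))) - 1/2*2) = -3*(-(-1)/(2*(15 + 3*(O + 4))) - 1) = -3*(-(-1)/(2*(15 + 3*(4 + O))) - 1) = -3*(-(-1)/(2*(15 + (12 + 3*O))) - 1) = -3*(-(-1)/(2*(27 + 3*O)) - 1) = -3*(1/(2*(27 + 3*O)) - 1) = -3*(-1 + 1/(2*(27 + 3*O))) = 3 - 3/(2*(27 + 3*O)))
f(-3, 3)**2 = ((53 + 6*(-3))/(2*(9 - 3)))**2 = ((1/2)*(53 - 18)/6)**2 = ((1/2)*(1/6)*35)**2 = (35/12)**2 = 1225/144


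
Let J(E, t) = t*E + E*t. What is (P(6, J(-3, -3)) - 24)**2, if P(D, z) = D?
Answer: 324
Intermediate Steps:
J(E, t) = 2*E*t (J(E, t) = E*t + E*t = 2*E*t)
(P(6, J(-3, -3)) - 24)**2 = (6 - 24)**2 = (-18)**2 = 324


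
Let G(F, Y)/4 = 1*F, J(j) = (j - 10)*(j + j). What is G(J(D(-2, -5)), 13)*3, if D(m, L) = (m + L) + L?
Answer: 6336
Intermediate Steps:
D(m, L) = m + 2*L (D(m, L) = (L + m) + L = m + 2*L)
J(j) = 2*j*(-10 + j) (J(j) = (-10 + j)*(2*j) = 2*j*(-10 + j))
G(F, Y) = 4*F (G(F, Y) = 4*(1*F) = 4*F)
G(J(D(-2, -5)), 13)*3 = (4*(2*(-2 + 2*(-5))*(-10 + (-2 + 2*(-5)))))*3 = (4*(2*(-2 - 10)*(-10 + (-2 - 10))))*3 = (4*(2*(-12)*(-10 - 12)))*3 = (4*(2*(-12)*(-22)))*3 = (4*528)*3 = 2112*3 = 6336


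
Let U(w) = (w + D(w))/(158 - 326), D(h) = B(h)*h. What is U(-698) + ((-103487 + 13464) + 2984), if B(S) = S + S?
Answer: -2599377/28 ≈ -92835.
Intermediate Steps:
B(S) = 2*S
D(h) = 2*h² (D(h) = (2*h)*h = 2*h²)
U(w) = -w²/84 - w/168 (U(w) = (w + 2*w²)/(158 - 326) = (w + 2*w²)/(-168) = (w + 2*w²)*(-1/168) = -w²/84 - w/168)
U(-698) + ((-103487 + 13464) + 2984) = (1/168)*(-698)*(-1 - 2*(-698)) + ((-103487 + 13464) + 2984) = (1/168)*(-698)*(-1 + 1396) + (-90023 + 2984) = (1/168)*(-698)*1395 - 87039 = -162285/28 - 87039 = -2599377/28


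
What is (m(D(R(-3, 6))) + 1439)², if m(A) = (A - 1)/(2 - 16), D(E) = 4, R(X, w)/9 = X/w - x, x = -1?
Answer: 405740449/196 ≈ 2.0701e+6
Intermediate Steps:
R(X, w) = 9 + 9*X/w (R(X, w) = 9*(X/w - 1*(-1)) = 9*(X/w + 1) = 9*(1 + X/w) = 9 + 9*X/w)
m(A) = 1/14 - A/14 (m(A) = (-1 + A)/(-14) = (-1 + A)*(-1/14) = 1/14 - A/14)
(m(D(R(-3, 6))) + 1439)² = ((1/14 - 1/14*4) + 1439)² = ((1/14 - 2/7) + 1439)² = (-3/14 + 1439)² = (20143/14)² = 405740449/196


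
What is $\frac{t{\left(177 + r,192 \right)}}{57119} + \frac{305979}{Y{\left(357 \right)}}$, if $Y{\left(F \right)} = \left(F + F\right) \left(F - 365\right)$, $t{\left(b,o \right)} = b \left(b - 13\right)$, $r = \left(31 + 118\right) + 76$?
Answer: $- \frac{5527994455}{108754576} \approx -50.83$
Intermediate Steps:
$r = 225$ ($r = 149 + 76 = 225$)
$t{\left(b,o \right)} = b \left(-13 + b\right)$
$Y{\left(F \right)} = 2 F \left(-365 + F\right)$
$\frac{t{\left(177 + r,192 \right)}}{57119} + \frac{305979}{Y{\left(357 \right)}} = \frac{\left(177 + 225\right) \left(-13 + \left(177 + 225\right)\right)}{57119} + \frac{305979}{2 \cdot 357 \left(-365 + 357\right)} = 402 \left(-13 + 402\right) \frac{1}{57119} + \frac{305979}{2 \cdot 357 \left(-8\right)} = 402 \cdot 389 \cdot \frac{1}{57119} + \frac{305979}{-5712} = 156378 \cdot \frac{1}{57119} + 305979 \left(- \frac{1}{5712}\right) = \frac{156378}{57119} - \frac{101993}{1904} = - \frac{5527994455}{108754576}$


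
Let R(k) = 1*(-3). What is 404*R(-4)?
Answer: -1212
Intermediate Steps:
R(k) = -3
404*R(-4) = 404*(-3) = -1212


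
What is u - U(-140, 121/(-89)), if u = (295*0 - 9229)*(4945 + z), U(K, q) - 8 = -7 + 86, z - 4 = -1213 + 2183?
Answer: -54626538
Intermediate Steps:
z = 974 (z = 4 + (-1213 + 2183) = 4 + 970 = 974)
U(K, q) = 87 (U(K, q) = 8 + (-7 + 86) = 8 + 79 = 87)
u = -54626451 (u = (295*0 - 9229)*(4945 + 974) = (0 - 9229)*5919 = -9229*5919 = -54626451)
u - U(-140, 121/(-89)) = -54626451 - 1*87 = -54626451 - 87 = -54626538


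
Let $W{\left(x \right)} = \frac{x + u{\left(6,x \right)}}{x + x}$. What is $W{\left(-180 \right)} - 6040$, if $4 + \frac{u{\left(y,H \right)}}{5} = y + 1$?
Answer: $- \frac{144949}{24} \approx -6039.5$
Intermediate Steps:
$u{\left(y,H \right)} = -15 + 5 y$ ($u{\left(y,H \right)} = -20 + 5 \left(y + 1\right) = -20 + 5 \left(1 + y\right) = -20 + \left(5 + 5 y\right) = -15 + 5 y$)
$W{\left(x \right)} = \frac{15 + x}{2 x}$ ($W{\left(x \right)} = \frac{x + \left(-15 + 5 \cdot 6\right)}{x + x} = \frac{x + \left(-15 + 30\right)}{2 x} = \left(x + 15\right) \frac{1}{2 x} = \left(15 + x\right) \frac{1}{2 x} = \frac{15 + x}{2 x}$)
$W{\left(-180 \right)} - 6040 = \frac{15 - 180}{2 \left(-180\right)} - 6040 = \frac{1}{2} \left(- \frac{1}{180}\right) \left(-165\right) - 6040 = \frac{11}{24} - 6040 = - \frac{144949}{24}$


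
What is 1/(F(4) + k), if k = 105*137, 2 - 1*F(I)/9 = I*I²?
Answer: 1/13827 ≈ 7.2322e-5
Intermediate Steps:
F(I) = 18 - 9*I³ (F(I) = 18 - 9*I*I² = 18 - 9*I³)
k = 14385
1/(F(4) + k) = 1/((18 - 9*4³) + 14385) = 1/((18 - 9*64) + 14385) = 1/((18 - 576) + 14385) = 1/(-558 + 14385) = 1/13827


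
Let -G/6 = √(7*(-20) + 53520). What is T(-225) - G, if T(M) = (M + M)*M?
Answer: 101250 + 12*√13345 ≈ 1.0264e+5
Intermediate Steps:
T(M) = 2*M² (T(M) = (2*M)*M = 2*M²)
G = -12*√13345 (G = -6*√(7*(-20) + 53520) = -6*√(-140 + 53520) = -12*√13345 ≈ -1386.2)
T(-225) - G = 2*(-225)² - (-12)*√13345 = 2*50625 + 12*√13345 = 101250 + 12*√13345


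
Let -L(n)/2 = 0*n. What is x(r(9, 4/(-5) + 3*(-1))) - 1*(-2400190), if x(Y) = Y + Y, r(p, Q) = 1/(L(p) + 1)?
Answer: 2400192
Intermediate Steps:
L(n) = 0 (L(n) = -0*n = -2*0 = 0)
r(p, Q) = 1 (r(p, Q) = 1/(0 + 1) = 1/1 = 1)
x(Y) = 2*Y
x(r(9, 4/(-5) + 3*(-1))) - 1*(-2400190) = 2*1 - 1*(-2400190) = 2 + 2400190 = 2400192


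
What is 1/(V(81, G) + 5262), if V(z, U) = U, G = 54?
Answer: 1/5316 ≈ 0.00018811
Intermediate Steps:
1/(V(81, G) + 5262) = 1/(54 + 5262) = 1/5316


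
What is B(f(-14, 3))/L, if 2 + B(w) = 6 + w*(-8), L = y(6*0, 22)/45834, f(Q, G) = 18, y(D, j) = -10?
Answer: 641676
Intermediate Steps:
L = -5/22917 (L = -10/45834 = -10*1/45834 = -5/22917 ≈ -0.00021818)
B(w) = 4 - 8*w (B(w) = -2 + (6 + w*(-8)) = -2 + (6 - 8*w) = 4 - 8*w)
B(f(-14, 3))/L = (4 - 8*18)/(-5/22917) = (4 - 144)*(-22917/5) = -140*(-22917/5) = 641676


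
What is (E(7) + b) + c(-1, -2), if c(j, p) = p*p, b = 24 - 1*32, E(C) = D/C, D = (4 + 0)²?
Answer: -12/7 ≈ -1.7143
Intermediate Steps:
D = 16 (D = 4² = 16)
E(C) = 16/C
b = -8 (b = 24 - 32 = -8)
c(j, p) = p²
(E(7) + b) + c(-1, -2) = (16/7 - 8) + (-2)² = (16*(⅐) - 8) + 4 = (16/7 - 8) + 4 = -40/7 + 4 = -12/7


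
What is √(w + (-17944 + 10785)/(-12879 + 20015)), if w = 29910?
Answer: √95190048046/1784 ≈ 172.94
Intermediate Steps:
√(w + (-17944 + 10785)/(-12879 + 20015)) = √(29910 + (-17944 + 10785)/(-12879 + 20015)) = √(29910 - 7159/7136) = √(213430601/7136) = √95190048046/1784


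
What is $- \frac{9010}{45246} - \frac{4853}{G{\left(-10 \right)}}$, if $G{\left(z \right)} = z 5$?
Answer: $\frac{109564169}{1131150} \approx 96.861$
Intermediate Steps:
$G{\left(z \right)} = 5 z$
$- \frac{9010}{45246} - \frac{4853}{G{\left(-10 \right)}} = - \frac{9010}{45246} - \frac{4853}{5 \left(-10\right)} = \left(-9010\right) \frac{1}{45246} - \frac{4853}{-50} = - \frac{4505}{22623} - - \frac{4853}{50} = - \frac{4505}{22623} + \frac{4853}{50} = \frac{109564169}{1131150}$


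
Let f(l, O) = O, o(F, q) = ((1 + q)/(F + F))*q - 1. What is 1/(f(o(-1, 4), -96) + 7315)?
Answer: 1/7219 ≈ 0.00013852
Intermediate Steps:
o(F, q) = -1 + q*(1 + q)/(2*F) (o(F, q) = ((1 + q)/((2*F)))*q - 1 = ((1 + q)*(1/(2*F)))*q - 1 = ((1 + q)/(2*F))*q - 1 = q*(1 + q)/(2*F) - 1 = -1 + q*(1 + q)/(2*F))
1/(f(o(-1, 4), -96) + 7315) = 1/(-96 + 7315) = 1/7219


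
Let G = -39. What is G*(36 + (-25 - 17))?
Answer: 234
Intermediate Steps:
G*(36 + (-25 - 17)) = -39*(36 + (-25 - 17)) = -39*(36 - 42) = -39*(-6) = 234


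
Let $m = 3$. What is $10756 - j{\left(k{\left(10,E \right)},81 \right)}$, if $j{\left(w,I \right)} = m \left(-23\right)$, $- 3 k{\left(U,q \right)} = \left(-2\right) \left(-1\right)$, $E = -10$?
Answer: $10825$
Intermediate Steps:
$k{\left(U,q \right)} = - \frac{2}{3}$ ($k{\left(U,q \right)} = - \frac{\left(-2\right) \left(-1\right)}{3} = \left(- \frac{1}{3}\right) 2 = - \frac{2}{3}$)
$j{\left(w,I \right)} = -69$ ($j{\left(w,I \right)} = 3 \left(-23\right) = -69$)
$10756 - j{\left(k{\left(10,E \right)},81 \right)} = 10756 - -69 = 10756 + 69 = 10825$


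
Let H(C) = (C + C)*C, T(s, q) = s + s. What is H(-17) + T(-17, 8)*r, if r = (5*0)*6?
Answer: 578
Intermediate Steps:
T(s, q) = 2*s
H(C) = 2*C**2 (H(C) = (2*C)*C = 2*C**2)
r = 0 (r = 0*6 = 0)
H(-17) + T(-17, 8)*r = 2*(-17)**2 + (2*(-17))*0 = 2*289 - 34*0 = 578 + 0 = 578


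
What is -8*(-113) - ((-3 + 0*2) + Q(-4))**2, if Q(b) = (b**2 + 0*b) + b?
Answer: 823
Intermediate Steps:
Q(b) = b + b**2 (Q(b) = (b**2 + 0) + b = b**2 + b = b + b**2)
-8*(-113) - ((-3 + 0*2) + Q(-4))**2 = -8*(-113) - ((-3 + 0*2) - 4*(1 - 4))**2 = 904 - ((-3 + 0) - 4*(-3))**2 = 904 - (-3 + 12)**2 = 904 - 1*9**2 = 904 - 1*81 = 904 - 81 = 823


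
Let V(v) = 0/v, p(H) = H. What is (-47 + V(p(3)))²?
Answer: 2209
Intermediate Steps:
V(v) = 0
(-47 + V(p(3)))² = (-47 + 0)² = (-47)² = 2209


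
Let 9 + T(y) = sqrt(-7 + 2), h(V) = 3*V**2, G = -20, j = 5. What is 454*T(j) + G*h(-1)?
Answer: -4146 + 454*I*sqrt(5) ≈ -4146.0 + 1015.2*I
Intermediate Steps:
T(y) = -9 + I*sqrt(5) (T(y) = -9 + sqrt(-7 + 2) = -9 + sqrt(-5) = -9 + I*sqrt(5))
454*T(j) + G*h(-1) = 454*(-9 + I*sqrt(5)) - 60*(-1)**2 = (-4086 + 454*I*sqrt(5)) - 60 = -4146 + 454*I*sqrt(5)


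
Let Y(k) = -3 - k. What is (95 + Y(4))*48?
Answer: 4224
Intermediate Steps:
(95 + Y(4))*48 = (95 + (-3 - 1*4))*48 = (95 + (-3 - 4))*48 = (95 - 7)*48 = 88*48 = 4224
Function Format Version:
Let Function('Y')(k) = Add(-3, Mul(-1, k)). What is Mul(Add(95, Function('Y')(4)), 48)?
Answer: 4224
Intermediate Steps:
Mul(Add(95, Function('Y')(4)), 48) = Mul(Add(95, Add(-3, Mul(-1, 4))), 48) = Mul(Add(95, Add(-3, -4)), 48) = Mul(Add(95, -7), 48) = Mul(88, 48) = 4224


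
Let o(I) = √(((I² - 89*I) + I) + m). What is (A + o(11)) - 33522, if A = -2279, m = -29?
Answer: -35801 + 2*I*√219 ≈ -35801.0 + 29.597*I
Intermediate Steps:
o(I) = √(-29 + I² - 88*I) (o(I) = √(((I² - 89*I) + I) - 29) = √((I² - 88*I) - 29) = √(-29 + I² - 88*I))
(A + o(11)) - 33522 = (-2279 + √(-29 + 11² - 88*11)) - 33522 = (-2279 + √(-29 + 121 - 968)) - 33522 = (-2279 + √(-876)) - 33522 = (-2279 + 2*I*√219) - 33522 = -35801 + 2*I*√219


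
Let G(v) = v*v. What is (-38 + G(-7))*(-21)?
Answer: -231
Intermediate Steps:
G(v) = v²
(-38 + G(-7))*(-21) = (-38 + (-7)²)*(-21) = (-38 + 49)*(-21) = 11*(-21) = -231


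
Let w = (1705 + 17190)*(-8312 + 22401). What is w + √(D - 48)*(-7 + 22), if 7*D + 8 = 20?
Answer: 266211655 + 270*I*√7/7 ≈ 2.6621e+8 + 102.05*I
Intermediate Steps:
D = 12/7 (D = -8/7 + (⅐)*20 = -8/7 + 20/7 = 12/7 ≈ 1.7143)
w = 266211655 (w = 18895*14089 = 266211655)
w + √(D - 48)*(-7 + 22) = 266211655 + √(12/7 - 48)*(-7 + 22) = 266211655 + √(-324/7)*15 = 266211655 + (18*I*√7/7)*15 = 266211655 + 270*I*√7/7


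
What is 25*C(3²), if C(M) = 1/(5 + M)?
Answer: 25/14 ≈ 1.7857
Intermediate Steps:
25*C(3²) = 25/(5 + 3²) = 25/(5 + 9) = 25/14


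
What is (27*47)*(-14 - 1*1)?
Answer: -19035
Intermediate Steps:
(27*47)*(-14 - 1*1) = 1269*(-14 - 1) = 1269*(-15) = -19035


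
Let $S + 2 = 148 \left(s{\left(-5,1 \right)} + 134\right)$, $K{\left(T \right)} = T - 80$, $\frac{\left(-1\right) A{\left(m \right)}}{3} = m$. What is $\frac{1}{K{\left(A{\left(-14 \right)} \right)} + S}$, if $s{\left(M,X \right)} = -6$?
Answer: $\frac{1}{18904} \approx 5.2899 \cdot 10^{-5}$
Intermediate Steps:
$A{\left(m \right)} = - 3 m$
$K{\left(T \right)} = -80 + T$ ($K{\left(T \right)} = T - 80 = -80 + T$)
$S = 18942$ ($S = -2 + 148 \left(-6 + 134\right) = -2 + 148 \cdot 128 = -2 + 18944 = 18942$)
$\frac{1}{K{\left(A{\left(-14 \right)} \right)} + S} = \frac{1}{\left(-80 - -42\right) + 18942} = \frac{1}{\left(-80 + 42\right) + 18942} = \frac{1}{-38 + 18942} = \frac{1}{18904}$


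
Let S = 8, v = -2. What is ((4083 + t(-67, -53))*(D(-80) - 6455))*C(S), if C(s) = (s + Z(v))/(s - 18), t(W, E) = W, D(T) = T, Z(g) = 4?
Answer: 31493472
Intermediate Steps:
C(s) = (4 + s)/(-18 + s) (C(s) = (s + 4)/(s - 18) = (4 + s)/(-18 + s))
((4083 + t(-67, -53))*(D(-80) - 6455))*C(S) = ((4083 - 67)*(-80 - 6455))*((4 + 8)/(-18 + 8)) = (4016*(-6535))*(12/(-10)) = -(-2624456)*12 = -26244560*(-6/5) = 31493472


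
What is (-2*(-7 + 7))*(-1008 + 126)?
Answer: 0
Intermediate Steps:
(-2*(-7 + 7))*(-1008 + 126) = -2*0*(-882) = 0*(-882) = 0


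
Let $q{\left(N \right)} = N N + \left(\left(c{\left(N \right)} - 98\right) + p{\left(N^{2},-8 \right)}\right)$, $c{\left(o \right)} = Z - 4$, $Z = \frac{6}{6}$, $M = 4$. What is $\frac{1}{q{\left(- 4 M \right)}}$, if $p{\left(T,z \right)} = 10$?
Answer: $\frac{1}{165} \approx 0.0060606$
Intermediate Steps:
$Z = 1$ ($Z = 6 \cdot \frac{1}{6} = 1$)
$c{\left(o \right)} = -3$ ($c{\left(o \right)} = 1 - 4 = -3$)
$q{\left(N \right)} = -91 + N^{2}$ ($q{\left(N \right)} = N N + \left(\left(-3 - 98\right) + 10\right) = N^{2} + \left(-101 + 10\right) = N^{2} - 91 = -91 + N^{2}$)
$\frac{1}{q{\left(- 4 M \right)}} = \frac{1}{-91 + \left(\left(-4\right) 4\right)^{2}} = \frac{1}{-91 + \left(-16\right)^{2}} = \frac{1}{-91 + 256} = \frac{1}{165}$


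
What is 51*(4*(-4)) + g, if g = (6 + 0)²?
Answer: -780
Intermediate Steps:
g = 36 (g = 6² = 36)
51*(4*(-4)) + g = 51*(4*(-4)) + 36 = 51*(-16) + 36 = -816 + 36 = -780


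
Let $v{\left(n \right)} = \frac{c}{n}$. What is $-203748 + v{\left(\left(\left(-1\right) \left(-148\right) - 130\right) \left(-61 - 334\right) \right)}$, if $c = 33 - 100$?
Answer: $- \frac{1448648213}{7110} \approx -2.0375 \cdot 10^{5}$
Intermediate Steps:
$c = -67$ ($c = 33 - 100 = -67$)
$v{\left(n \right)} = - \frac{67}{n}$
$-203748 + v{\left(\left(\left(-1\right) \left(-148\right) - 130\right) \left(-61 - 334\right) \right)} = -203748 - \frac{67}{\left(\left(-1\right) \left(-148\right) - 130\right) \left(-61 - 334\right)} = -203748 - \frac{67}{\left(148 - 130\right) \left(-395\right)} = -203748 - \frac{67}{18 \left(-395\right)} = -203748 - \frac{67}{-7110} = -203748 - - \frac{67}{7110} = -203748 + \frac{67}{7110} = - \frac{1448648213}{7110}$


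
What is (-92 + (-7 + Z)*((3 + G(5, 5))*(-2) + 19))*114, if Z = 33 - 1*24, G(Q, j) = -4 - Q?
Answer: -3420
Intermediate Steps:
Z = 9 (Z = 33 - 24 = 9)
(-92 + (-7 + Z)*((3 + G(5, 5))*(-2) + 19))*114 = (-92 + (-7 + 9)*((3 + (-4 - 1*5))*(-2) + 19))*114 = (-92 + 2*((3 + (-4 - 5))*(-2) + 19))*114 = (-92 + 2*((3 - 9)*(-2) + 19))*114 = (-92 + 2*(-6*(-2) + 19))*114 = (-92 + 2*(12 + 19))*114 = (-92 + 2*31)*114 = (-92 + 62)*114 = -30*114 = -3420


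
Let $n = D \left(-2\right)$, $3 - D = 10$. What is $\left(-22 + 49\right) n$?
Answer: $378$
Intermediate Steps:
$D = -7$ ($D = 3 - 10 = -7$)
$n = 14$ ($n = \left(-7\right) \left(-2\right) = 14$)
$\left(-22 + 49\right) n = \left(-22 + 49\right) 14 = 27 \cdot 14 = 378$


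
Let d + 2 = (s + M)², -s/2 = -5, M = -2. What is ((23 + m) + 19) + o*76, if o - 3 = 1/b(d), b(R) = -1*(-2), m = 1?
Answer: 309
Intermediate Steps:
s = 10 (s = -2*(-5) = 10)
d = 62 (d = -2 + (10 - 2)² = -2 + 8² = -2 + 64 = 62)
b(R) = 2
o = 7/2 (o = 3 + 1/2 = 3 + ½ = 7/2 ≈ 3.5000)
((23 + m) + 19) + o*76 = ((23 + 1) + 19) + (7/2)*76 = (24 + 19) + 266 = 43 + 266 = 309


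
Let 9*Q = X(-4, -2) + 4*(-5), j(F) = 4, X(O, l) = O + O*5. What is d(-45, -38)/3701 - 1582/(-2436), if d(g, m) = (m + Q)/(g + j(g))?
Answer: 51462587/79208802 ≈ 0.64971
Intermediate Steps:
X(O, l) = 6*O (X(O, l) = O + 5*O = 6*O)
Q = -44/9 (Q = (6*(-4) + 4*(-5))/9 = (-24 - 20)/9 = (⅑)*(-44) = -44/9 ≈ -4.8889)
d(g, m) = (-44/9 + m)/(4 + g) (d(g, m) = (m - 44/9)/(g + 4) = (-44/9 + m)/(4 + g))
d(-45, -38)/3701 - 1582/(-2436) = ((-44/9 - 38)/(4 - 45))/3701 - 1582/(-2436) = (-386/9/(-41))*(1/3701) - 1582*(-1/2436) = -1/41*(-386/9)*(1/3701) + 113/174 = (386/369)*(1/3701) + 113/174 = 386/1365669 + 113/174 = 51462587/79208802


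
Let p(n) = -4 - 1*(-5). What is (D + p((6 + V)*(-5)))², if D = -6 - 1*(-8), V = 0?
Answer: 9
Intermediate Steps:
D = 2 (D = -6 + 8 = 2)
p(n) = 1 (p(n) = -4 + 5 = 1)
(D + p((6 + V)*(-5)))² = (2 + 1)² = 3² = 9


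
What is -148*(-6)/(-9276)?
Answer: -74/773 ≈ -0.095731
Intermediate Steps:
-148*(-6)/(-9276) = 888*(-1/9276) = -74/773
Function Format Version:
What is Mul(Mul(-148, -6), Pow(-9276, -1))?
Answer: Rational(-74, 773) ≈ -0.095731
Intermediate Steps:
Mul(Mul(-148, -6), Pow(-9276, -1)) = Mul(888, Rational(-1, 9276)) = Rational(-74, 773)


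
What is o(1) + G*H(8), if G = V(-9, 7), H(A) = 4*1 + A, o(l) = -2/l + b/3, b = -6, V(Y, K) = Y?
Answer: -112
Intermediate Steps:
o(l) = -2 - 2/l (o(l) = -2/l - 6/3 = -2/l - 6*⅓ = -2/l - 2 = -2 - 2/l)
H(A) = 4 + A
G = -9
o(1) + G*H(8) = (-2 - 2/1) - 9*(4 + 8) = (-2 - 2*1) - 9*12 = (-2 - 2) - 108 = -4 - 108 = -112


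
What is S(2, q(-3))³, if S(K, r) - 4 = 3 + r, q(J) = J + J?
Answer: 1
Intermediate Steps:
q(J) = 2*J
S(K, r) = 7 + r (S(K, r) = 4 + (3 + r) = 7 + r)
S(2, q(-3))³ = (7 + 2*(-3))³ = (7 - 6)³ = 1³ = 1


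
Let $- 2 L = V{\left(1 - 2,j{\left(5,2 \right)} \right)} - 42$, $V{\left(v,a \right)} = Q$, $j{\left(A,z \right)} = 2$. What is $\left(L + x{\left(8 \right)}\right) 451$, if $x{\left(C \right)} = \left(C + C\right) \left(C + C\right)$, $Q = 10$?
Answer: $122672$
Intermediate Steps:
$V{\left(v,a \right)} = 10$
$L = 16$ ($L = - \frac{10 - 42}{2} = \left(- \frac{1}{2}\right) \left(-32\right) = 16$)
$x{\left(C \right)} = 4 C^{2}$ ($x{\left(C \right)} = 2 C 2 C = 4 C^{2}$)
$\left(L + x{\left(8 \right)}\right) 451 = \left(16 + 4 \cdot 8^{2}\right) 451 = \left(16 + 4 \cdot 64\right) 451 = \left(16 + 256\right) 451 = 272 \cdot 451 = 122672$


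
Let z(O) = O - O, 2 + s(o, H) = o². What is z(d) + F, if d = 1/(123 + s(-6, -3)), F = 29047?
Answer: 29047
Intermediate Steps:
s(o, H) = -2 + o²
d = 1/157 (d = 1/(123 + (-2 + (-6)²)) = 1/(123 + (-2 + 36)) = 1/(123 + 34) = 1/157 ≈ 0.0063694)
z(O) = 0
z(d) + F = 0 + 29047 = 29047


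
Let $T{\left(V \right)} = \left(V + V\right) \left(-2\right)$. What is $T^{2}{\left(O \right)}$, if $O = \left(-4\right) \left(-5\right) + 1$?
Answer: $7056$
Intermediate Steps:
$O = 21$ ($O = 20 + 1 = 21$)
$T{\left(V \right)} = - 4 V$ ($T{\left(V \right)} = 2 V \left(-2\right) = - 4 V$)
$T^{2}{\left(O \right)} = \left(\left(-4\right) 21\right)^{2} = \left(-84\right)^{2} = 7056$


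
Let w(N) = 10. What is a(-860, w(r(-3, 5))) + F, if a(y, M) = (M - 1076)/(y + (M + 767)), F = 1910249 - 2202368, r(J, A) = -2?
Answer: -24244811/83 ≈ -2.9211e+5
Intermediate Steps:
F = -292119
a(y, M) = (-1076 + M)/(767 + M + y) (a(y, M) = (-1076 + M)/(y + (767 + M)) = (-1076 + M)/(767 + M + y))
a(-860, w(r(-3, 5))) + F = (-1076 + 10)/(767 + 10 - 860) - 292119 = -1066/(-83) - 292119 = -1/83*(-1066) - 292119 = 1066/83 - 292119 = -24244811/83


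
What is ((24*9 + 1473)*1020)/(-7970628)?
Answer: -143565/664219 ≈ -0.21614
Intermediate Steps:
((24*9 + 1473)*1020)/(-7970628) = ((216 + 1473)*1020)*(-1/7970628) = (1689*1020)*(-1/7970628) = 1722780*(-1/7970628) = -143565/664219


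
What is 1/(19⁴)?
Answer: 1/130321 ≈ 7.6734e-6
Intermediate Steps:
1/(19⁴) = 1/130321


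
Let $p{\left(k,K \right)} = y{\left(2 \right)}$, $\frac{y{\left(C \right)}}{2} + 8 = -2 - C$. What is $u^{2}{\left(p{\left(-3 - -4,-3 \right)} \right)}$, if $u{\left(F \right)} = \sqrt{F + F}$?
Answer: $-48$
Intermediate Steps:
$y{\left(C \right)} = -20 - 2 C$ ($y{\left(C \right)} = -16 + 2 \left(-2 - C\right) = -16 - \left(4 + 2 C\right) = -20 - 2 C$)
$p{\left(k,K \right)} = -24$ ($p{\left(k,K \right)} = -20 - 4 = -24$)
$u{\left(F \right)} = \sqrt{2} \sqrt{F}$ ($u{\left(F \right)} = \sqrt{2 F} = \sqrt{2} \sqrt{F}$)
$u^{2}{\left(p{\left(-3 - -4,-3 \right)} \right)} = \left(\sqrt{2} \sqrt{-24}\right)^{2} = \left(\sqrt{2} \cdot 2 i \sqrt{6}\right)^{2} = \left(4 i \sqrt{3}\right)^{2} = -48$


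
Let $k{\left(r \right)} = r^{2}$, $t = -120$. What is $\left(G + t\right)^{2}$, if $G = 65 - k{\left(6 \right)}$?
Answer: $8281$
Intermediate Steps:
$G = 29$ ($G = 65 - 6^{2} = 65 - 36 = 29$)
$\left(G + t\right)^{2} = \left(29 - 120\right)^{2} = \left(-91\right)^{2} = 8281$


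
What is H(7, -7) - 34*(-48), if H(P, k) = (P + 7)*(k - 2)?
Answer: 1506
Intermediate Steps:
H(P, k) = (-2 + k)*(7 + P) (H(P, k) = (7 + P)*(-2 + k) = (-2 + k)*(7 + P))
H(7, -7) - 34*(-48) = (-14 - 2*7 + 7*(-7) + 7*(-7)) - 34*(-48) = (-14 - 14 - 49 - 49) + 1632 = -126 + 1632 = 1506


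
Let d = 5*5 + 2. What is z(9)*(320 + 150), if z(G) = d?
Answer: 12690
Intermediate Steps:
d = 27 (d = 25 + 2 = 27)
z(G) = 27
z(9)*(320 + 150) = 27*(320 + 150) = 27*470 = 12690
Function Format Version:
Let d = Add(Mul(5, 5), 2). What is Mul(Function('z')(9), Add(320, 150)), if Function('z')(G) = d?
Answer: 12690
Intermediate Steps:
d = 27 (d = Add(25, 2) = 27)
Function('z')(G) = 27
Mul(Function('z')(9), Add(320, 150)) = Mul(27, Add(320, 150)) = Mul(27, 470) = 12690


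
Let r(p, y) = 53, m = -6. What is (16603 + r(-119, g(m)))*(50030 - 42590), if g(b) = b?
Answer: 123920640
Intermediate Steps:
(16603 + r(-119, g(m)))*(50030 - 42590) = (16603 + 53)*(50030 - 42590) = 16656*7440 = 123920640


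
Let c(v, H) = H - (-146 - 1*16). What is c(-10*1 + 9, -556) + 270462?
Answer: 270068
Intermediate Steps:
c(v, H) = 162 + H (c(v, H) = H - (-146 - 16) = H - 1*(-162) = H + 162 = 162 + H)
c(-10*1 + 9, -556) + 270462 = (162 - 556) + 270462 = -394 + 270462 = 270068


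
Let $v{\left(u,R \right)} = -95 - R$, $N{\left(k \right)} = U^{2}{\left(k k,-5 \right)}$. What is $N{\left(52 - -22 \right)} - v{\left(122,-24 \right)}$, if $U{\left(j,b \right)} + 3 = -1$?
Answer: $87$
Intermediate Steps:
$U{\left(j,b \right)} = -4$ ($U{\left(j,b \right)} = -3 - 1 = -4$)
$N{\left(k \right)} = 16$ ($N{\left(k \right)} = \left(-4\right)^{2} = 16$)
$N{\left(52 - -22 \right)} - v{\left(122,-24 \right)} = 16 - \left(-95 - -24\right) = 16 - \left(-95 + 24\right) = 16 - -71 = 16 + 71 = 87$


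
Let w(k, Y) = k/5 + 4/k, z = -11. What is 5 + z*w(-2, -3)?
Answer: 157/5 ≈ 31.400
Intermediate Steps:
w(k, Y) = 4/k + k/5 (w(k, Y) = k*(⅕) + 4/k = k/5 + 4/k = 4/k + k/5)
5 + z*w(-2, -3) = 5 - 11*(4/(-2) + (⅕)*(-2)) = 5 - 11*(4*(-½) - ⅖) = 5 - 11*(-2 - ⅖) = 5 - 11*(-12/5) = 5 + 132/5 = 157/5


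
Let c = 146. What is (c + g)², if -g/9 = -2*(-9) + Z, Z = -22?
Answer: 33124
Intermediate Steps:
g = 36 (g = -9*(-2*(-9) - 22) = -9*(18 - 22) = -9*(-4) = 36)
(c + g)² = (146 + 36)² = 182² = 33124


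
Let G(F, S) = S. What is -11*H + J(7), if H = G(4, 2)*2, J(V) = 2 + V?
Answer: -35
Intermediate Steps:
H = 4 (H = 2*2 = 4)
-11*H + J(7) = -11*4 + (2 + 7) = -44 + 9 = -35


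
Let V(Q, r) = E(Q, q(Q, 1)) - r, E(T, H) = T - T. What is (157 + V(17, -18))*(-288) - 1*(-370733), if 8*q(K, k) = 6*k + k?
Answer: 320333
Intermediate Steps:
q(K, k) = 7*k/8 (q(K, k) = (6*k + k)/8 = (7*k)/8 = 7*k/8)
E(T, H) = 0
V(Q, r) = -r (V(Q, r) = 0 - r = -r)
(157 + V(17, -18))*(-288) - 1*(-370733) = (157 - 1*(-18))*(-288) - 1*(-370733) = (157 + 18)*(-288) + 370733 = 175*(-288) + 370733 = -50400 + 370733 = 320333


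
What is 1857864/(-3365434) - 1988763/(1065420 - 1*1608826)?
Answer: 2841738086679/914398514102 ≈ 3.1078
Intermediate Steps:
1857864/(-3365434) - 1988763/(1065420 - 1*1608826) = 1857864*(-1/3365434) - 1988763/(1065420 - 1608826) = -928932/1682717 - 1988763/(-543406) = -928932/1682717 - 1988763*(-1/543406) = -928932/1682717 + 1988763/543406 = 2841738086679/914398514102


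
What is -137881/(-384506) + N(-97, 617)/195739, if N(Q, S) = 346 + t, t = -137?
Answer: 27069050813/75262819934 ≈ 0.35966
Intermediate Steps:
N(Q, S) = 209 (N(Q, S) = 346 - 137 = 209)
-137881/(-384506) + N(-97, 617)/195739 = -137881/(-384506) + 209/195739 = -137881*(-1/384506) + 209*(1/195739) = 137881/384506 + 209/195739 = 27069050813/75262819934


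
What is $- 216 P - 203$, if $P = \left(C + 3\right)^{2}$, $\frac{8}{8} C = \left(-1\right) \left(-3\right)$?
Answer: $-7979$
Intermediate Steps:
$C = 3$ ($C = \left(-1\right) \left(-3\right) = 3$)
$P = 36$ ($P = \left(3 + 3\right)^{2} = 6^{2} = 36$)
$- 216 P - 203 = \left(-216\right) 36 - 203 = -7776 - 203 = -7979$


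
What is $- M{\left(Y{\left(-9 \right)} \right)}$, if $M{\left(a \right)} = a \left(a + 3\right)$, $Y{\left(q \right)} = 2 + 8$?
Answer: $-130$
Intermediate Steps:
$Y{\left(q \right)} = 10$
$M{\left(a \right)} = a \left(3 + a\right)$
$- M{\left(Y{\left(-9 \right)} \right)} = - 10 \left(3 + 10\right) = - 10 \cdot 13 = \left(-1\right) 130 = -130$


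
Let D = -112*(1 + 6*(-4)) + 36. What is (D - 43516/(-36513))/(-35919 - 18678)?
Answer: -95415472/1993500261 ≈ -0.047863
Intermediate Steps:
D = 2612 (D = -112*(1 - 24) + 36 = -112*(-23) + 36 = 2576 + 36 = 2612)
(D - 43516/(-36513))/(-35919 - 18678) = (2612 - 43516/(-36513))/(-35919 - 18678) = (2612 - 43516*(-1/36513))/(-54597) = (2612 + 43516/36513)*(-1/54597) = (95415472/36513)*(-1/54597) = -95415472/1993500261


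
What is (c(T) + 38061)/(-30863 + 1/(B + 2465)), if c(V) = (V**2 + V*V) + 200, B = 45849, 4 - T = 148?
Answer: -3852220162/1491114981 ≈ -2.5835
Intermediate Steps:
T = -144 (T = 4 - 1*148 = 4 - 148 = -144)
c(V) = 200 + 2*V**2 (c(V) = (V**2 + V**2) + 200 = 2*V**2 + 200 = 200 + 2*V**2)
(c(T) + 38061)/(-30863 + 1/(B + 2465)) = ((200 + 2*(-144)**2) + 38061)/(-30863 + 1/(45849 + 2465)) = ((200 + 2*20736) + 38061)/(-30863 + 1/48314) = ((200 + 41472) + 38061)/(-30863 + 1/48314) = (41672 + 38061)/(-1491114981/48314) = 79733*(-48314/1491114981) = -3852220162/1491114981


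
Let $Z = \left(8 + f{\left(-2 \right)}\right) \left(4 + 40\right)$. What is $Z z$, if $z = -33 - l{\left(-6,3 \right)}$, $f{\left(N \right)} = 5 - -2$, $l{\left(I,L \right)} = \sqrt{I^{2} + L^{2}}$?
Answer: $-21780 - 1980 \sqrt{5} \approx -26207.0$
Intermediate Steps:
$f{\left(N \right)} = 7$ ($f{\left(N \right)} = 5 + 2 = 7$)
$Z = 660$ ($Z = \left(8 + 7\right) \left(4 + 40\right) = 15 \cdot 44 = 660$)
$z = -33 - 3 \sqrt{5}$ ($z = -33 - \sqrt{\left(-6\right)^{2} + 3^{2}} = -33 - \sqrt{36 + 9} = -33 - \sqrt{45} = -33 - 3 \sqrt{5} \approx -39.708$)
$Z z = 660 \left(-33 - 3 \sqrt{5}\right) = -21780 - 1980 \sqrt{5}$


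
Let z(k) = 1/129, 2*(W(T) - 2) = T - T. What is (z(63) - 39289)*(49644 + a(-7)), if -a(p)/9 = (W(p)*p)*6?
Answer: -85147104000/43 ≈ -1.9802e+9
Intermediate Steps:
W(T) = 2 (W(T) = 2 + (T - T)/2 = 2 + (½)*0 = 2 + 0 = 2)
a(p) = -108*p (a(p) = -9*2*p*6 = -108*p)
z(k) = 1/129
(z(63) - 39289)*(49644 + a(-7)) = (1/129 - 39289)*(49644 - 108*(-7)) = -5068280*(49644 + 756)/129 = -5068280/129*50400 = -85147104000/43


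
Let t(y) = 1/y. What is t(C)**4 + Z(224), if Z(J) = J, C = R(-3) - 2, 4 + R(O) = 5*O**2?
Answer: 518210785/2313441 ≈ 224.00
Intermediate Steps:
R(O) = -4 + 5*O**2
C = 39 (C = (-4 + 5*(-3)**2) - 2 = (-4 + 5*9) - 2 = (-4 + 45) - 2 = 41 - 2 = 39)
t(C)**4 + Z(224) = (1/39)**4 + 224 = 1/2313441 + 224 = 518210785/2313441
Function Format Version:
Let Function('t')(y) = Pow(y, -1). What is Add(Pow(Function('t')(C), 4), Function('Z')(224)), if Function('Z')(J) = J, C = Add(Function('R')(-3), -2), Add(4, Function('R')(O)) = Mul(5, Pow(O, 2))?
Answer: Rational(518210785, 2313441) ≈ 224.00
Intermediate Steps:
Function('R')(O) = Add(-4, Mul(5, Pow(O, 2)))
C = 39 (C = Add(Add(-4, Mul(5, Pow(-3, 2))), -2) = Add(Add(-4, Mul(5, 9)), -2) = Add(Add(-4, 45), -2) = Add(41, -2) = 39)
Add(Pow(Function('t')(C), 4), Function('Z')(224)) = Add(Pow(Pow(39, -1), 4), 224) = Add(Pow(Rational(1, 39), 4), 224) = Add(Rational(1, 2313441), 224) = Rational(518210785, 2313441)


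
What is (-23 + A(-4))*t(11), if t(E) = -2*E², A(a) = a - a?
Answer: 5566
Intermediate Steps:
A(a) = 0
(-23 + A(-4))*t(11) = (-23 + 0)*(-2*11²) = -(-46)*121 = -23*(-242) = 5566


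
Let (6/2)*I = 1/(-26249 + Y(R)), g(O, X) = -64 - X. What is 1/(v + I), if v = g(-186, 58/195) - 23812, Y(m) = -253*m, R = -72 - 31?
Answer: -2470/58974459 ≈ -4.1883e-5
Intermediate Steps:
R = -103
I = -1/570 (I = 1/(3*(-26249 - 253*(-103))) = 1/(3*(-26249 + 26059)) = (⅓)/(-190) = (⅓)*(-1/190) = -1/570 ≈ -0.0017544)
v = -4655878/195 (v = (-64 - 58/195) - 23812 = -12538/195 - 23812 = -4655878/195 ≈ -23876.)
1/(v + I) = 1/(-4655878/195 - 1/570) = 1/(-58974459/2470) = -2470/58974459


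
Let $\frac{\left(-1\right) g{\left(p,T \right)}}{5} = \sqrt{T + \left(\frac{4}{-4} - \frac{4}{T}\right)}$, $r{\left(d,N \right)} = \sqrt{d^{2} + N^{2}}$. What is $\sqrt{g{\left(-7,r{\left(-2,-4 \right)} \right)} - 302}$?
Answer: $\sqrt{-302 - \sqrt{5} \sqrt{-5 + 8 \sqrt{5}}} \approx 17.608 i$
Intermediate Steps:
$r{\left(d,N \right)} = \sqrt{N^{2} + d^{2}}$
$g{\left(p,T \right)} = - 5 \sqrt{-1 + T - \frac{4}{T}}$ ($g{\left(p,T \right)} = - 5 \sqrt{T + \left(\frac{4}{-4} - \frac{4}{T}\right)} = - 5 \sqrt{T + \left(4 \left(- \frac{1}{4}\right) - \frac{4}{T}\right)} = - 5 \sqrt{T - \left(1 + \frac{4}{T}\right)} = - 5 \sqrt{-1 + T - \frac{4}{T}}$)
$\sqrt{g{\left(-7,r{\left(-2,-4 \right)} \right)} - 302} = \sqrt{- 5 \sqrt{-1 + \sqrt{\left(-4\right)^{2} + \left(-2\right)^{2}} - \frac{4}{\sqrt{\left(-4\right)^{2} + \left(-2\right)^{2}}}} - 302} = \sqrt{- 5 \sqrt{-1 + \sqrt{16 + 4} - \frac{4}{\sqrt{16 + 4}}} - 302} = \sqrt{- 5 \sqrt{-1 + \sqrt{20} - \frac{4}{\sqrt{20}}} - 302} = \sqrt{- 5 \sqrt{-1 + 2 \sqrt{5} - \frac{4}{2 \sqrt{5}}} - 302} = \sqrt{- 5 \sqrt{-1 + 2 \sqrt{5} - 4 \frac{\sqrt{5}}{10}} - 302} = \sqrt{- 5 \sqrt{-1 + 2 \sqrt{5} - \frac{2 \sqrt{5}}{5}} - 302} = \sqrt{- 5 \sqrt{-1 + \frac{8 \sqrt{5}}{5}} - 302} = \sqrt{-302 - 5 \sqrt{-1 + \frac{8 \sqrt{5}}{5}}}$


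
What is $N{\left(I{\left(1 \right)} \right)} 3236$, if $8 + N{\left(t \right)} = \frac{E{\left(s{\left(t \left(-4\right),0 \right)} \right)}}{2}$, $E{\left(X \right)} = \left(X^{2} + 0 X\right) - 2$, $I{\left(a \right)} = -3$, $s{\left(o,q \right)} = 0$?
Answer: $-29124$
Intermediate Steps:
$E{\left(X \right)} = -2 + X^{2}$ ($E{\left(X \right)} = \left(X^{2} + 0\right) - 2 = X^{2} - 2 = -2 + X^{2}$)
$N{\left(t \right)} = -9$ ($N{\left(t \right)} = -8 + \frac{-2 + 0^{2}}{2} = -8 + \left(-2 + 0\right) \frac{1}{2} = -8 - 1 = -9$)
$N{\left(I{\left(1 \right)} \right)} 3236 = \left(-9\right) 3236 = -29124$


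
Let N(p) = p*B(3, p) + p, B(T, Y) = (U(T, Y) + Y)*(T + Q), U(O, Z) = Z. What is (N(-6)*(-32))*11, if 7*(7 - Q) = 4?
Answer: -1657920/7 ≈ -2.3685e+5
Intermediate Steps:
Q = 45/7 (Q = 7 - 1/7*4 = 7 - 4/7 = 45/7 ≈ 6.4286)
B(T, Y) = 2*Y*(45/7 + T) (B(T, Y) = (Y + Y)*(T + 45/7) = (2*Y)*(45/7 + T) = 2*Y*(45/7 + T))
N(p) = p + 132*p**2/7 (N(p) = p*(2*p*(45 + 7*3)/7) + p = p*(2*p*(45 + 21)/7) + p = p*((2/7)*p*66) + p = p*(132*p/7) + p = 132*p**2/7 + p = p + 132*p**2/7)
(N(-6)*(-32))*11 = (((1/7)*(-6)*(7 + 132*(-6)))*(-32))*11 = (((1/7)*(-6)*(7 - 792))*(-32))*11 = (((1/7)*(-6)*(-785))*(-32))*11 = ((4710/7)*(-32))*11 = -150720/7*11 = -1657920/7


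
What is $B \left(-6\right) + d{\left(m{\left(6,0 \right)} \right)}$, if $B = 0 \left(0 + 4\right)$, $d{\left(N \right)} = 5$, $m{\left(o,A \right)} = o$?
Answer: $5$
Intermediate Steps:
$B = 0$ ($B = 0 \cdot 4 = 0$)
$B \left(-6\right) + d{\left(m{\left(6,0 \right)} \right)} = 0 \left(-6\right) + 5 = 0 + 5 = 5$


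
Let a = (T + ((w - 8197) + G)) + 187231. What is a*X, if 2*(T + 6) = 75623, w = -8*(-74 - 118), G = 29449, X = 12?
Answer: 2973894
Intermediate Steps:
w = 1536 (w = -8*(-192) = 1536)
T = 75611/2 (T = -6 + (1/2)*75623 = -6 + 75623/2 = 75611/2 ≈ 37806.)
a = 495649/2 (a = (75611/2 + ((1536 - 8197) + 29449)) + 187231 = (75611/2 + (-6661 + 29449)) + 187231 = (75611/2 + 22788) + 187231 = 121187/2 + 187231 = 495649/2 ≈ 2.4782e+5)
a*X = (495649/2)*12 = 2973894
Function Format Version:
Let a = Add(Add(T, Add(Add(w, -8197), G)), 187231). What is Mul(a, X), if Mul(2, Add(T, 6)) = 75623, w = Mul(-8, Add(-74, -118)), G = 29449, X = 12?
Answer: 2973894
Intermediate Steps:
w = 1536 (w = Mul(-8, -192) = 1536)
T = Rational(75611, 2) (T = Add(-6, Mul(Rational(1, 2), 75623)) = Add(-6, Rational(75623, 2)) = Rational(75611, 2) ≈ 37806.)
a = Rational(495649, 2) (a = Add(Add(Rational(75611, 2), Add(Add(1536, -8197), 29449)), 187231) = Add(Add(Rational(75611, 2), Add(-6661, 29449)), 187231) = Add(Add(Rational(75611, 2), 22788), 187231) = Add(Rational(121187, 2), 187231) = Rational(495649, 2) ≈ 2.4782e+5)
Mul(a, X) = Mul(Rational(495649, 2), 12) = 2973894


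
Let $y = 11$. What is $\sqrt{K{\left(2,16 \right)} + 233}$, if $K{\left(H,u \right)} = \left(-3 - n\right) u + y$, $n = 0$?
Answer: $14$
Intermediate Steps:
$K{\left(H,u \right)} = 11 - 3 u$ ($K{\left(H,u \right)} = \left(-3 - 0\right) u + 11 = \left(-3 + 0\right) u + 11 = - 3 u + 11 = 11 - 3 u$)
$\sqrt{K{\left(2,16 \right)} + 233} = \sqrt{\left(11 - 48\right) + 233} = \sqrt{-37 + 233} = \sqrt{196} = 14$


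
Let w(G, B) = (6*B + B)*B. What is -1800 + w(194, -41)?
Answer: 9967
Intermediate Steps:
w(G, B) = 7*B**2 (w(G, B) = (7*B)*B = 7*B**2)
-1800 + w(194, -41) = -1800 + 7*(-41)**2 = -1800 + 7*1681 = -1800 + 11767 = 9967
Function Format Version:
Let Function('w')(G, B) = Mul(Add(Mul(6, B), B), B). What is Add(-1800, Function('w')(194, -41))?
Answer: 9967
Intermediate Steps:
Function('w')(G, B) = Mul(7, Pow(B, 2)) (Function('w')(G, B) = Mul(Mul(7, B), B) = Mul(7, Pow(B, 2)))
Add(-1800, Function('w')(194, -41)) = Add(-1800, Mul(7, Pow(-41, 2))) = Add(-1800, Mul(7, 1681)) = Add(-1800, 11767) = 9967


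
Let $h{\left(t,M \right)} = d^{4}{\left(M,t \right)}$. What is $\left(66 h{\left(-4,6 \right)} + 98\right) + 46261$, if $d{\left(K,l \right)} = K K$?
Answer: $110901015$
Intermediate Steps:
$d{\left(K,l \right)} = K^{2}$
$h{\left(t,M \right)} = M^{8}$ ($h{\left(t,M \right)} = \left(M^{2}\right)^{4} = M^{8}$)
$\left(66 h{\left(-4,6 \right)} + 98\right) + 46261 = \left(66 \cdot 6^{8} + 98\right) + 46261 = \left(66 \cdot 1679616 + 98\right) + 46261 = \left(110854656 + 98\right) + 46261 = 110854754 + 46261 = 110901015$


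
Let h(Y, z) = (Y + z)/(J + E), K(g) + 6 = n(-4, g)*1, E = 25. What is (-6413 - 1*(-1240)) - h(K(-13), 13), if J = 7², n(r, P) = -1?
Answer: -191404/37 ≈ -5173.1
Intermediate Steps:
J = 49
K(g) = -7 (K(g) = -6 - 1*1 = -6 - 1 = -7)
h(Y, z) = Y/74 + z/74 (h(Y, z) = (Y + z)/(49 + 25) = (Y + z)/74 = (Y + z)*(1/74) = Y/74 + z/74)
(-6413 - 1*(-1240)) - h(K(-13), 13) = (-6413 - 1*(-1240)) - ((1/74)*(-7) + (1/74)*13) = (-6413 + 1240) - (-7/74 + 13/74) = -5173 - 1*3/37 = -5173 - 3/37 = -191404/37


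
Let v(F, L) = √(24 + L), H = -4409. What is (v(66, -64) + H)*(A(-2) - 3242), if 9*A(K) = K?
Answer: 128654620/9 - 58360*I*√10/9 ≈ 1.4295e+7 - 20506.0*I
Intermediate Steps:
A(K) = K/9
(v(66, -64) + H)*(A(-2) - 3242) = (√(24 - 64) - 4409)*((⅑)*(-2) - 3242) = (√(-40) - 4409)*(-2/9 - 3242) = (2*I*√10 - 4409)*(-29180/9) = (-4409 + 2*I*√10)*(-29180/9) = 128654620/9 - 58360*I*√10/9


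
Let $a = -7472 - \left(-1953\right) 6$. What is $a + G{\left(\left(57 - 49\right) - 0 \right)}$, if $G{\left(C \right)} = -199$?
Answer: $4047$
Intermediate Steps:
$a = 4246$ ($a = -7472 - -11718 = -7472 + 11718 = 4246$)
$a + G{\left(\left(57 - 49\right) - 0 \right)} = 4246 - 199 = 4047$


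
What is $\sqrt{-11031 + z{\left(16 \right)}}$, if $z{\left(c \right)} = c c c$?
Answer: $i \sqrt{6935} \approx 83.277 i$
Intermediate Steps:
$z{\left(c \right)} = c^{3}$ ($z{\left(c \right)} = c^{2} c = c^{3}$)
$\sqrt{-11031 + z{\left(16 \right)}} = \sqrt{-11031 + 16^{3}} = \sqrt{-11031 + 4096} = \sqrt{-6935} = i \sqrt{6935}$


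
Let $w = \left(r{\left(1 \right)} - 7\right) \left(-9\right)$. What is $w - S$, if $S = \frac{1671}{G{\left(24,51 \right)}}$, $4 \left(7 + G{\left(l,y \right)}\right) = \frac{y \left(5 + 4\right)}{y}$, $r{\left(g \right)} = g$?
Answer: $\frac{7710}{19} \approx 405.79$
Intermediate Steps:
$G{\left(l,y \right)} = - \frac{19}{4}$ ($G{\left(l,y \right)} = -7 + \frac{y \left(5 + 4\right) \frac{1}{y}}{4} = -7 + \frac{y 9 \frac{1}{y}}{4} = -7 + \frac{9 y \frac{1}{y}}{4} = -7 + \frac{1}{4} \cdot 9 = -7 + \frac{9}{4} = - \frac{19}{4}$)
$S = - \frac{6684}{19}$ ($S = \frac{1671}{- \frac{19}{4}} = 1671 \left(- \frac{4}{19}\right) = - \frac{6684}{19} \approx -351.79$)
$w = 54$ ($w = \left(1 - 7\right) \left(-9\right) = \left(-6\right) \left(-9\right) = 54$)
$w - S = 54 - - \frac{6684}{19} = 54 + \frac{6684}{19} = \frac{7710}{19}$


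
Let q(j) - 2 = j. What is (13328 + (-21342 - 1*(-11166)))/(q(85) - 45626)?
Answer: -3152/45539 ≈ -0.069215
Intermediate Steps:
q(j) = 2 + j
(13328 + (-21342 - 1*(-11166)))/(q(85) - 45626) = (13328 + (-21342 - 1*(-11166)))/((2 + 85) - 45626) = (13328 + (-21342 + 11166))/(87 - 45626) = (13328 - 10176)/(-45539) = 3152*(-1/45539) = -3152/45539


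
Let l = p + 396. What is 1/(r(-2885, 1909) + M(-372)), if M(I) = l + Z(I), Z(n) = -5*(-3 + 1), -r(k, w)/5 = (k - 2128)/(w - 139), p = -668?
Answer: -118/29245 ≈ -0.0040349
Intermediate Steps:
l = -272 (l = -668 + 396 = -272)
r(k, w) = -5*(-2128 + k)/(-139 + w) (r(k, w) = -5*(k - 2128)/(w - 139) = -5*(-2128 + k)/(-139 + w))
Z(n) = 10 (Z(n) = -5*(-2) = 10)
M(I) = -262 (M(I) = -272 + 10 = -262)
1/(r(-2885, 1909) + M(-372)) = 1/(5*(2128 - 1*(-2885))/(-139 + 1909) - 262) = 1/(5*(2128 + 2885)/1770 - 262) = 1/(5*(1/1770)*5013 - 262) = 1/(1671/118 - 262) = 1/(-29245/118) = -118/29245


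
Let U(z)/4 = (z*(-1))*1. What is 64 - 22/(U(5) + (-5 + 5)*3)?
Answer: 651/10 ≈ 65.100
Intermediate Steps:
U(z) = -4*z (U(z) = 4*((z*(-1))*1) = 4*(-z*1) = 4*(-z) = -4*z)
64 - 22/(U(5) + (-5 + 5)*3) = 64 - 22/(-4*5 + (-5 + 5)*3) = 64 - 22/(-20 + 0*3) = 64 - 22/(-20 + 0) = 64 - 22/(-20) = 64 - 1/20*(-22) = 64 + 11/10 = 651/10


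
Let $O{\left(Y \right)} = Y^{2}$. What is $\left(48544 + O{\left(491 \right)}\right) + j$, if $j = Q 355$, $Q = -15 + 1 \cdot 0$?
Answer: $284300$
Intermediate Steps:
$Q = -15$ ($Q = -15 + 0 = -15$)
$j = -5325$ ($j = \left(-15\right) 355 = -5325$)
$\left(48544 + O{\left(491 \right)}\right) + j = \left(48544 + 491^{2}\right) - 5325 = \left(48544 + 241081\right) - 5325 = 289625 - 5325 = 284300$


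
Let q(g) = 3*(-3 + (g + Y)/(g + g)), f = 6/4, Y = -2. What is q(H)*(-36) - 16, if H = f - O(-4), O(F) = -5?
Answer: 3518/13 ≈ 270.62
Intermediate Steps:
f = 3/2 (f = 6*(¼) = 3/2 ≈ 1.5000)
H = 13/2 (H = 3/2 - 1*(-5) = 3/2 + 5 = 13/2 ≈ 6.5000)
q(g) = -9 + 3*(-2 + g)/(2*g) (q(g) = 3*(-3 + (g - 2)/(g + g)) = 3*(-3 + (-2 + g)/((2*g))) = 3*(-3 + (-2 + g)*(1/(2*g))) = 3*(-3 + (-2 + g)/(2*g)) = -9 + 3*(-2 + g)/(2*g))
q(H)*(-36) - 16 = (-15/2 - 3/13/2)*(-36) - 16 = (-15/2 - 3*2/13)*(-36) - 16 = (-15/2 - 6/13)*(-36) - 16 = -207/26*(-36) - 16 = 3726/13 - 16 = 3518/13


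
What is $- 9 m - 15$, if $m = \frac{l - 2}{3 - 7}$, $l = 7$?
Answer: $- \frac{15}{4} \approx -3.75$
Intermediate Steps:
$m = - \frac{5}{4}$ ($m = \frac{7 - 2}{3 - 7} = \frac{5}{-4} = 5 \left(- \frac{1}{4}\right) = - \frac{5}{4} \approx -1.25$)
$- 9 m - 15 = \left(-9\right) \left(- \frac{5}{4}\right) - 15 = \frac{45}{4} - 15 = - \frac{15}{4}$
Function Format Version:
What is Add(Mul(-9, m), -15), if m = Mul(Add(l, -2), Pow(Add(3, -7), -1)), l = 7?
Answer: Rational(-15, 4) ≈ -3.7500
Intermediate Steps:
m = Rational(-5, 4) (m = Mul(Add(7, -2), Pow(Add(3, -7), -1)) = Mul(5, Pow(-4, -1)) = Mul(5, Rational(-1, 4)) = Rational(-5, 4) ≈ -1.2500)
Add(Mul(-9, m), -15) = Add(Mul(-9, Rational(-5, 4)), -15) = Add(Rational(45, 4), -15) = Rational(-15, 4)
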